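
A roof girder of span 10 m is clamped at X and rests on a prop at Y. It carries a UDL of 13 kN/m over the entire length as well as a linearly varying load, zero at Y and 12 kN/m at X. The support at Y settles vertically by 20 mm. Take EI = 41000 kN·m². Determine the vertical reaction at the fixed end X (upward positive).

R_X = 131.7 kN

Take the reaction at Y as the redundant and release it; the primary structure is a cantilever fixed at X.
Free-end deflection of the primary structure under the applied loading (downward +):
  UDL 13: wL⁴/(8EI) = 16250/EI
  triangular load, peak 12 at the fixed end: w₀L⁴/(30EI) = 4000/EI
  δ_0 = 20250/EI
Flexibility coefficient — unit upward force at Y: δ_{YY} = L³/(3EI) = 333.3/EI.
With EI = 41000 kN·m²: δ_0 = 0.4939 m and δ_{YY} = 0.00813 m/kN.
Compatibility — the beam at Y must follow the support down by 0.02 m: δ_0 − R_Y·δ_{YY} = 0.02, so R_Y = (0.4939 − 0.02)/0.00813 = 58.29 kN.
Vertical equilibrium: R_X = ΣP − R_Y = 190 − 58.29 = 131.7 kN.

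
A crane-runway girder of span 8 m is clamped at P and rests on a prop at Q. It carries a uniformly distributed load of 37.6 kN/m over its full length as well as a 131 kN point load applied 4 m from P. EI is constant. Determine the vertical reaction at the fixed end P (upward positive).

R_P = 278.1 kN

Remove the prop at Q; the released (primary) structure is a cantilever built in at P.
Downward deflection at the released point Q due to the loads:
  UDL 37.6: wL⁴/(8EI) = 19251/EI
  point load 131 at a = 4: Pa²(3L − a)/(6EI) = 6987/EI
  δ_0 = 26238/EI
Flexibility coefficient — unit upward force at Q: δ_{QQ} = L³/(3EI) = 170.7/EI.
The prop prevents deflection at Q: R_Q = δ_0/δ_{QQ} = 26238/170.7 = 153.7 kN.
Vertical equilibrium: R_P = ΣP − R_Q = 431.8 − 153.7 = 278.1 kN.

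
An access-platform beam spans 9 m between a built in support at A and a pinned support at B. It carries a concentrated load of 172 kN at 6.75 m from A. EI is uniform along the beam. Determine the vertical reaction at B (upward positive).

R_B = 108.8 kN

Remove the prop at B; the released (primary) structure is a cantilever built in at A.
Primary-structure tip deflection at B by superposition:
  point load 172 at a = 6.75: Pa²(3L − a)/(6EI) = 26449/EI
Flexibility coefficient — unit upward force at B: δ_{BB} = L³/(3EI) = 243/EI.
Compatibility at B: δ_0 − R_B·δ_{BB} = 0, so R_B = 26449/243 = 108.8 kN.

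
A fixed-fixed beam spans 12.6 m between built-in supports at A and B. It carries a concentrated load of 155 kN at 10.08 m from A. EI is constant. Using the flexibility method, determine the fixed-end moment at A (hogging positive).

M_A = 62.5 kN·m

Release both end moments; the primary structure is a simply-supported span AB with redundants M_A and M_B.
On the primary (simply-supported) span, the end slopes from the loading are:
  at A: point load 155 at a = 10.08: Pab(L + b)/(6LEI) = 787.4/EI
  at B: point load 155 at a = 10.08: Pab(L + a)/(6LEI) = 1181/EI
  θ_A0 = 787.4/EI,  θ_B0 = 1181/EI
Flexibility coefficients: a unit moment at one end gives L/(3EI) there and L/(6EI) at the far end, so f₁₁ = f₂₂ = 4.2/EI and f₁₂ = f₂₁ = 2.1/EI.
Compatibility — zero rotation at each built-in end:
  4.2 M_A + 2.1 M_B = 787.4
  2.1 M_A + 4.2 M_B = 1181
Solving the pair gives M_A = 62.5 kN·m and M_B = 250 kN·m (hogging).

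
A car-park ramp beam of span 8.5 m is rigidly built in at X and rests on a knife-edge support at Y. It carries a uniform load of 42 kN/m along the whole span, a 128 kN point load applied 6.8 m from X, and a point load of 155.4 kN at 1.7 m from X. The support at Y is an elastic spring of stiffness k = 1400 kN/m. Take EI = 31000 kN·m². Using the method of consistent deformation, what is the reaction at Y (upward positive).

R_Y = 210 kN

Release the roller at Y. Primary structure: cantilever fixed at X.
Deflection at Y on the released cantilever, summing each load's contribution:
  UDL 42: wL⁴/(8EI) = 27405/EI
  point load 128 at a = 6.8: Pa²(3L − a)/(6EI) = 18447/EI
  point load 155.4 at a = 1.7: Pa²(3L − a)/(6EI) = 1781/EI
  δ_0 = 47633/EI
Flexibility coefficient — unit upward force at Y: δ_{YY} = L³/(3EI) = 204.7/EI.
With EI = 31000 kN·m²: δ_0 = 1.5366 m and δ_{YY} = 0.006603 m/kN.
Compatibility — the spring shortens by R_Y/k under the reaction it provides: δ_0 − R_Y·δ_{YY} = R_Y/k. With 1/k = 0.000714 m/kN, R_Y = δ_0 / (δ_{YY} + 1/k) = 1.5366 / (0.006603 + 0.000714) = 210 kN.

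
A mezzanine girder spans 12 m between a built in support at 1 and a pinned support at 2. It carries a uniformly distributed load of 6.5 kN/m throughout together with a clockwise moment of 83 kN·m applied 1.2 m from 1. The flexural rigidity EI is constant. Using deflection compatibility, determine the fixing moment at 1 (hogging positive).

Take the reaction at 2 as the redundant and release it; the primary structure is a cantilever fixed at 1.
Downward deflection at the released point 2 due to the loads:
  UDL 6.5: wL⁴/(8EI) = 16848/EI
  clockwise couple 83 at a = 1.2: M₀a(2L − a)/(2EI) = 1135/EI
  δ_0 = 17983/EI
Flexibility coefficient — unit upward force at 2: δ_{22} = L³/(3EI) = 576/EI.
The prop prevents deflection at 2: R_2 = δ_0/δ_{22} = 17983/576 = 31.22 kN.
Moment equilibrium about 1: M_1 = Σ(load moments about 1) − R_2·L = 551 − 31.22×12 = 176.3 kN·m.

M_1 = 176.3 kN·m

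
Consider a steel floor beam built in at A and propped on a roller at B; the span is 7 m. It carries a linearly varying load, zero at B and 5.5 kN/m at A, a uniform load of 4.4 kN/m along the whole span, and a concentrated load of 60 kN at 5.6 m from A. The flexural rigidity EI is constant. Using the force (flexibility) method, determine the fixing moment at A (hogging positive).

Choose R_B as the redundant. The primary structure is the cantilever fixed at A.
Deflection at B on the released cantilever, summing each load's contribution:
  triangular load, peak 5.5 at the fixed end: w₀L⁴/(30EI) = 440.2/EI
  UDL 4.4: wL⁴/(8EI) = 1321/EI
  point load 60 at a = 5.6: Pa²(3L − a)/(6EI) = 4829/EI
  δ_0 = 6590/EI
Tip deflection under a unit load at B: L³/(3EI) = 114.3/EI.
Compatibility at B: δ_0 − R_B·δ_{BB} = 0, so R_B = 6590/114.3 = 57.64 kN.
Moment equilibrium about A: M_A = Σ(load moments about A) − R_B·L = 488.7 − 57.64×7 = 85.24 kN·m.

M_A = 85.24 kN·m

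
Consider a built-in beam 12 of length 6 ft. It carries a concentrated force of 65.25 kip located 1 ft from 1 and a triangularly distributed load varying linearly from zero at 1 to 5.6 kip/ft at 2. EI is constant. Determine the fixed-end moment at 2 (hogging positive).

Release both end moments; the primary structure is a simply-supported span 12 with redundants M_1 and M_2.
Simple-span end rotations at 1 and 2 under the given loads:
  at 1: point load 65.25 at a = 1: Pab(L + b)/(6LEI) = 99.69/EI
  at 2: point load 65.25 at a = 1: Pab(L + a)/(6LEI) = 63.44/EI
  at 1: triangular load, peak 5.6: 7w₀L³/(360EI) = 23.52/EI
  at 2: triangular load, peak 5.6: w₀L³/(45EI) = 26.88/EI
  θ_10 = 123.2/EI,  θ_20 = 90.32/EI
Flexibility coefficients: a unit moment at one end gives L/(3EI) there and L/(6EI) at the far end, so f₁₁ = f₂₂ = 2/EI and f₁₂ = f₂₁ = 1/EI.
Compatibility — zero rotation at each built-in end:
  2 M_1 + 1 M_2 = 123.2
  1 M_1 + 2 M_2 = 90.32
Solving the pair gives M_1 = 52.03 kip·ft and M_2 = 19.14 kip·ft (hogging).

M_2 = 19.14 kip·ft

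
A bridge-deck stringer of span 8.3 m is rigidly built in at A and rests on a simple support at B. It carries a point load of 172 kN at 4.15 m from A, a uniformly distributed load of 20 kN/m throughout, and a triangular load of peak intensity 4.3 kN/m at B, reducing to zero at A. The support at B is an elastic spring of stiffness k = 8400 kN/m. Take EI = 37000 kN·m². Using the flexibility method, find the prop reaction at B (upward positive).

R_B = 123 kN

Take the reaction at B as the redundant and release it; the primary structure is a cantilever fixed at A.
Deflection at B on the released cantilever, summing each load's contribution:
  point load 172 at a = 4.15: Pa²(3L − a)/(6EI) = 10245/EI
  UDL 20: wL⁴/(8EI) = 11865/EI
  triangular load, peak 4.3 at the free end: 11w₀L⁴/(120EI) = 1871/EI
  δ_0 = 23980/EI
Flexibility coefficient — unit upward force at B: δ_{BB} = L³/(3EI) = 190.6/EI.
With EI = 37000 kN·m²: δ_0 = 0.6481 m and δ_{BB} = 0.005151 m/kN.
Compatibility — the spring shortens by R_B/k under the reaction it provides: δ_0 − R_B·δ_{BB} = R_B/k. With 1/k = 0.000119 m/kN, R_B = δ_0 / (δ_{BB} + 1/k) = 0.6481 / (0.005151 + 0.000119) = 123 kN.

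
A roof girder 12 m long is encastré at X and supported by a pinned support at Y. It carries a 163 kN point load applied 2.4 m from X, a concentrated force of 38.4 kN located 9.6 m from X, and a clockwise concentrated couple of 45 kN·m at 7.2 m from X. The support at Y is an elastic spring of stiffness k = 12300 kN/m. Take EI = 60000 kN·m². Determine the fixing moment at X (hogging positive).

Choose R_Y as the redundant. The primary structure is the cantilever fixed at X.
Downward deflection at the released point Y due to the loads:
  point load 163 at a = 2.4: Pa²(3L − a)/(6EI) = 5258/EI
  point load 38.4 at a = 9.6: Pa²(3L − a)/(6EI) = 15571/EI
  clockwise couple 45 at a = 7.2: M₀a(2L − a)/(2EI) = 2722/EI
  δ_0 = 23551/EI
Tip deflection under a unit load at Y: L³/(3EI) = 576/EI.
With EI = 60000 kN·m²: δ_0 = 0.39251 m and δ_{YY} = 0.0096 m/kN.
Compatibility — the spring shortens by R_Y/k under the reaction it provides: δ_0 − R_Y·δ_{YY} = R_Y/k. With 1/k = 0.000081 m/kN, R_Y = δ_0 / (δ_{YY} + 1/k) = 0.39251 / (0.0096 + 0.000081) = 40.54 kN.
Moment equilibrium about X: M_X = Σ(load moments about X) − R_Y·L = 804.8 − 40.54×12 = 318.3 kN·m.

M_X = 318.3 kN·m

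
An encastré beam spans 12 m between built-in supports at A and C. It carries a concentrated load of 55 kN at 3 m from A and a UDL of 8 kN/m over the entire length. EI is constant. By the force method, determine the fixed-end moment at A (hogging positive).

M_A = 188.8 kN·m

Take the two fixed-end moments M_A, M_C as redundants; the released structure is the simple span AC.
End rotations of the released simple span under the applied load (×1/EI):
  at A: point load 55 at a = 3: Pab(L + b)/(6LEI) = 433.1/EI
  at C: point load 55 at a = 3: Pab(L + a)/(6LEI) = 309.4/EI
  at A: UDL 8: wL³/(24EI) = 576/EI
  at C: UDL 8: wL³/(24EI) = 576/EI
  θ_A0 = 1009/EI,  θ_C0 = 885.4/EI
Flexibility coefficients: a unit moment at one end gives L/(3EI) there and L/(6EI) at the far end, so f₁₁ = f₂₂ = 4/EI and f₁₂ = f₂₁ = 2/EI.
Compatibility — zero rotation at each built-in end:
  4 M_A + 2 M_C = 1009
  2 M_A + 4 M_C = 885.4
Solving the pair gives M_A = 188.8 kN·m and M_C = 126.9 kN·m (hogging).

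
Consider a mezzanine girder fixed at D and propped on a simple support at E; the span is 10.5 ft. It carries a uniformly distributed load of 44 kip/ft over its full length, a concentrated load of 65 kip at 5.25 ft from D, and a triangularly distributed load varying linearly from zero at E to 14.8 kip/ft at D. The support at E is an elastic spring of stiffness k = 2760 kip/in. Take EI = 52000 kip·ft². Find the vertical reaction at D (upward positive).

R_D = 396.4 kip

Choose R_E as the redundant. The primary structure is the cantilever fixed at D.
Downward deflection at the released point E due to the loads:
  UDL 44: wL⁴/(8EI) = 66853/EI
  point load 65 at a = 5.25: Pa²(3L − a)/(6EI) = 7838/EI
  triangular load, peak 14.8 at the fixed end: w₀L⁴/(30EI) = 5996/EI
  δ_0 = 80687/EI
Tip deflection under a unit load at E: L³/(3EI) = 385.9/EI.
With EI = 52000 kip·ft²: δ_0 = 1.5517 ft and δ_{EE} = 0.007421 ft/kip.
Compatibility — the spring shortens by R_E/k under the reaction it provides: δ_0 − R_E·δ_{EE} = R_E/k. With 1/k = 1/(2760×12) ft/kip = 0.00003 ft/kip, R_E = δ_0 / (δ_{EE} + 1/k) = 1.5517 / (0.007421 + 0.00003) = 208.3 kip.
Vertical equilibrium: R_D = ΣP − R_E = 604.7 − 208.3 = 396.4 kip.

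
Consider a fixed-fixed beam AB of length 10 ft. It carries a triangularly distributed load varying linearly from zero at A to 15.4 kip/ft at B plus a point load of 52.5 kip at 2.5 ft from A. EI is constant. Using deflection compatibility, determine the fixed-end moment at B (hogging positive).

M_B = 101.6 kip·ft

Take the two fixed-end moments M_A, M_B as redundants; the released structure is the simple span AB.
On the primary (simply-supported) span, the end slopes from the loading are:
  at A: triangular load, peak 15.4: 7w₀L³/(360EI) = 299.4/EI
  at B: triangular load, peak 15.4: w₀L³/(45EI) = 342.2/EI
  at A: point load 52.5 at a = 2.5: Pab(L + b)/(6LEI) = 287.1/EI
  at B: point load 52.5 at a = 2.5: Pab(L + a)/(6LEI) = 205.1/EI
  θ_A0 = 586.6/EI,  θ_B0 = 547.3/EI
Flexibility coefficients: a unit moment at one end gives L/(3EI) there and L/(6EI) at the far end, so f₁₁ = f₂₂ = 3.333/EI and f₁₂ = f₂₁ = 1.667/EI.
Compatibility — zero rotation at each built-in end:
  3.333 M_A + 1.667 M_B = 586.6
  1.667 M_A + 3.333 M_B = 547.3
Solving the pair gives M_A = 125.2 kip·ft and M_B = 101.6 kip·ft (hogging).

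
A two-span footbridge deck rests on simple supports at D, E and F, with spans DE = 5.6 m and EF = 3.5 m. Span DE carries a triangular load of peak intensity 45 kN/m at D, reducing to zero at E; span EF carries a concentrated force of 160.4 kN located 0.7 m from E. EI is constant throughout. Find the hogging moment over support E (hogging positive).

Release continuity at E by inserting a hinge; the redundant is the internal moment M_E. The primary structure is two simply-supported spans DE and EF.
Discontinuity in slope at E on the released structure — sum the simple-span end rotations:
  span DE: triangular load, peak 45: 7w₀L³/(360EI) = 153.7/EI
  span EF: point load 160.4 at a = 0.7: Pab(L + b)/(6LEI) = 94.32/EI
  relative rotation θ_0 = (153.7 + 94.32)/EI = 248/EI
A unit hogging moment at E produces rotation L₁/(3EI) + L₂/(3EI) = 3.033/EI.
Slope continuity at E: θ_0 = M_E·3.033/EI, so M_E = 248/3.033 = 81.75 kN·m (hogging).

M_E = 81.75 kN·m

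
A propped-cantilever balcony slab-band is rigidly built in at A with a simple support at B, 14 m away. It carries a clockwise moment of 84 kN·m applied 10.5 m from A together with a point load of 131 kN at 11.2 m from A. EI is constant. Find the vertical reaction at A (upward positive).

R_A = 30.34 kN

Take the reaction at B as the redundant and release it; the primary structure is a cantilever fixed at A.
Primary-structure tip deflection at B by superposition:
  clockwise couple 84 at a = 10.5: M₀a(2L − a)/(2EI) = 7718/EI
  point load 131 at a = 11.2: Pa²(3L − a)/(6EI) = 84354/EI
  δ_0 = 92072/EI
Flexibility coefficient — unit upward force at B: δ_{BB} = L³/(3EI) = 914.7/EI.
Compatibility at B: δ_0 − R_B·δ_{BB} = 0, so R_B = 92072/914.7 = 100.7 kN.
Vertical equilibrium: R_A = ΣP − R_B = 131 − 100.7 = 30.34 kN.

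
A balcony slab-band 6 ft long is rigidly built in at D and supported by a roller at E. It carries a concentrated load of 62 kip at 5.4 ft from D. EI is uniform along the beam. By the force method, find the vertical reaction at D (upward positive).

R_D = 9.269 kip

Release the roller at E. Primary structure: cantilever fixed at D.
Deflection at E on the released cantilever, summing each load's contribution:
  point load 62 at a = 5.4: Pa²(3L − a)/(6EI) = 3797/EI
Tip deflection under a unit load at E: L³/(3EI) = 72/EI.
The prop prevents deflection at E: R_E = δ_0/δ_{EE} = 3797/72 = 52.73 kip.
Vertical equilibrium: R_D = ΣP − R_E = 62 − 52.73 = 9.269 kip.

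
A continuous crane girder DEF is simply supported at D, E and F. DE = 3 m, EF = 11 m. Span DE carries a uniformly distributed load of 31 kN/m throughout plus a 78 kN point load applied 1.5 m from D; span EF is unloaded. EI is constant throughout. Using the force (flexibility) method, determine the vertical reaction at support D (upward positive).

Release continuity at E by inserting a hinge; the redundant is the internal moment M_E. The primary structure is two simply-supported spans DE and EF.
Discontinuity in slope at E on the released structure — sum the simple-span end rotations:
  span DE: UDL 31: wL³/(24EI) = 34.88/EI
  span DE: point load 78 at a = 1.5: Pab(L + a)/(6LEI) = 43.88/EI
  relative rotation θ_0 = (78.75 + 0)/EI = 78.75/EI
A unit hogging moment at E produces rotation L₁/(3EI) + L₂/(3EI) = 4.667/EI.
Compatibility: M_E·(L₁+L₂)/(3EI) = θ_0, giving M_E = 16.88 kN·m (hogging).
Span DE, ΣM about D with M_E applied at E: R_E^{DE}·3 = 256.5 + 16.88, so R_E^{DE} = 91.12 kN and R_D = 171 − 91.12 = 79.88 kN.

R_D = 79.88 kN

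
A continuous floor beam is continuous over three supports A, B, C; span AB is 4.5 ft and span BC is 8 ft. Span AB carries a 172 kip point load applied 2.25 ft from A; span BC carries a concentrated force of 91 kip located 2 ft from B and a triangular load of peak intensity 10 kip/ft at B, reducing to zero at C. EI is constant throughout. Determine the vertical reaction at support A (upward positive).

Take M_B as the redundant. Released structure: two simple spans AB and BC with a hinge at B.
Rotations at B on the released spans (each span's end-slope, ×1/EI):
  span AB: point load 172 at a = 2.25: Pab(L + a)/(6LEI) = 217.7/EI
  span BC: point load 91 at a = 2: Pab(L + b)/(6LEI) = 318.5/EI
  span BC: triangular load, peak 10: w₀L³/(45EI) = 113.8/EI
  relative rotation θ_0 = (217.7 + 432.3)/EI = 650/EI
A unit hogging moment at B produces rotation L₁/(3EI) + L₂/(3EI) = 4.167/EI.
Compatibility: M_B·(L₁+L₂)/(3EI) = θ_0, giving M_B = 156 kip·ft (hogging).
Span AB, ΣM about A with M_B applied at B: R_B^{AB}·4.5 = 387 + 156, so R_B^{AB} = 120.7 kip and R_A = 172 − 120.7 = 51.34 kip.

R_A = 51.34 kip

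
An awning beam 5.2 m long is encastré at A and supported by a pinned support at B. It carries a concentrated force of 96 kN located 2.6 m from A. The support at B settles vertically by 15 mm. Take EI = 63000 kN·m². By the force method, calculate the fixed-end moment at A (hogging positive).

M_A = 198.4 kN·m

Remove the prop at B; the released (primary) structure is a cantilever built in at A.
Free-end deflection of the primary structure under the applied loading (downward +):
  point load 96 at a = 2.6: Pa²(3L − a)/(6EI) = 1406/EI
Tip deflection under a unit load at B: L³/(3EI) = 46.87/EI.
With EI = 63000 kN·m²: δ_0 = 0.022319 m and δ_{BB} = 0.000744 m/kN.
Compatibility — the beam at B must follow the support down by 0.015 m: δ_0 − R_B·δ_{BB} = 0.015, so R_B = (0.022319 − 0.015)/0.000744 = 9.838 kN.
Moment equilibrium about A: M_A = Σ(load moments about A) − R_B·L = 249.6 − 9.838×5.2 = 198.4 kN·m.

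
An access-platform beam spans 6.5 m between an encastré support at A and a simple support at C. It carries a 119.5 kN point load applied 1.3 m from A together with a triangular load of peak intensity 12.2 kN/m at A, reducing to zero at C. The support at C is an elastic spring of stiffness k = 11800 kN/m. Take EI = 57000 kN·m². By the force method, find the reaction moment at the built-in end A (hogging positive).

Take the reaction at C as the redundant and release it; the primary structure is a cantilever fixed at A.
Free-end deflection of the primary structure under the applied loading (downward +):
  point load 119.5 at a = 1.3: Pa²(3L − a)/(6EI) = 612.6/EI
  triangular load, peak 12.2 at the fixed end: w₀L⁴/(30EI) = 725.9/EI
  δ_0 = 1339/EI
Flexibility coefficient — unit upward force at C: δ_{CC} = L³/(3EI) = 91.54/EI.
With EI = 57000 kN·m²: δ_0 = 0.023483 m and δ_{CC} = 0.001606 m/kN.
Compatibility — the spring shortens by R_C/k under the reaction it provides: δ_0 − R_C·δ_{CC} = R_C/k. With 1/k = 0.000085 m/kN, R_C = δ_0 / (δ_{CC} + 1/k) = 0.023483 / (0.001606 + 0.000085) = 13.89 kN.
Moment equilibrium about A: M_A = Σ(load moments about A) − R_C·L = 241.3 − 13.89×6.5 = 151 kN·m.

M_A = 151 kN·m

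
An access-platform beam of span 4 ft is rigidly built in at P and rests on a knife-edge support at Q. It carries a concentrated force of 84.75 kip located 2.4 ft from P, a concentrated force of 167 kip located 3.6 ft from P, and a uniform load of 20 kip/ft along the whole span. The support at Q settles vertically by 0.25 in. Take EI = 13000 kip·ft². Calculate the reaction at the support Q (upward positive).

R_Q = 196 kip

Take the reaction at Q as the redundant and release it; the primary structure is a cantilever fixed at P.
Primary-structure tip deflection at Q by superposition:
  point load 84.75 at a = 2.4: Pa²(3L − a)/(6EI) = 781.1/EI
  point load 167 at a = 3.6: Pa²(3L − a)/(6EI) = 3030/EI
  UDL 20: wL⁴/(8EI) = 640/EI
  δ_0 = 4451/EI
Flexibility coefficient — unit upward force at Q: δ_{QQ} = L³/(3EI) = 21.33/EI.
With EI = 13000 kip·ft²: δ_0 = 0.34239 ft and δ_{QQ} = 0.001641 ft/kip.
Compatibility — the beam at Q must follow the support down by 0.02083 ft: δ_0 − R_Q·δ_{QQ} = 0.02083, so R_Q = (0.34239 − 0.02083)/0.001641 = 196 kip.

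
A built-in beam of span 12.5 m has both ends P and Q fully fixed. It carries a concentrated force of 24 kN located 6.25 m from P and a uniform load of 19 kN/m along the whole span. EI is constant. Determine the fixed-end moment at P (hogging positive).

Release both end moments; the primary structure is a simply-supported span PQ with redundants M_P and M_Q.
On the primary (simply-supported) span, the end slopes from the loading are:
  at P: point load 24 at a = 6.25: Pab(L + b)/(6LEI) = 234.4/EI
  at Q: point load 24 at a = 6.25: Pab(L + a)/(6LEI) = 234.4/EI
  at P: UDL 19: wL³/(24EI) = 1546/EI
  at Q: UDL 19: wL³/(24EI) = 1546/EI
  θ_P0 = 1781/EI,  θ_Q0 = 1781/EI
Flexibility coefficients: a unit moment at one end gives L/(3EI) there and L/(6EI) at the far end, so f₁₁ = f₂₂ = 4.167/EI and f₁₂ = f₂₁ = 2.083/EI.
Compatibility — zero rotation at each built-in end:
  4.167 M_P + 2.083 M_Q = 1781
  2.083 M_P + 4.167 M_Q = 1781
Solving the pair gives M_P = 284.9 kN·m and M_Q = 284.9 kN·m (hogging).

M_P = 284.9 kN·m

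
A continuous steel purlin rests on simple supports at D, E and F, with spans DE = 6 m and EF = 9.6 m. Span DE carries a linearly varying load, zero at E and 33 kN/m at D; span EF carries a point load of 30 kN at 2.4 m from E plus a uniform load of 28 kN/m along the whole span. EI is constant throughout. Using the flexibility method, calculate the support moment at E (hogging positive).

M_E = 254.2 kN·m

Insert a hinge at E; M_E is the redundant, and each span becomes simply supported.
End slopes at the hinge E, treating each span as simply supported:
  span DE: triangular load, peak 33: 7w₀L³/(360EI) = 138.6/EI
  span EF: point load 30 at a = 2.4: Pab(L + b)/(6LEI) = 151.2/EI
  span EF: UDL 28: wL³/(24EI) = 1032/EI
  relative rotation θ_0 = (138.6 + 1183)/EI = 1322/EI
A unit hogging moment at E produces rotation L₁/(3EI) + L₂/(3EI) = 5.2/EI.
Slope continuity at E: θ_0 = M_E·5.2/EI, so M_E = 1322/5.2 = 254.2 kN·m (hogging).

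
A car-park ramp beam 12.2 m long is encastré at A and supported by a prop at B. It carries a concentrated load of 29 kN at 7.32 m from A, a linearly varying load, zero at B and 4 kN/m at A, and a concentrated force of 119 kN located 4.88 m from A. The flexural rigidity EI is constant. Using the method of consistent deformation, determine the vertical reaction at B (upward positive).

Release the roller at B. Primary structure: cantilever fixed at A.
Downward deflection at the released point B due to the loads:
  point load 29 at a = 7.32: Pa²(3L − a)/(6EI) = 7583/EI
  triangular load, peak 4 at the fixed end: w₀L⁴/(30EI) = 2954/EI
  point load 119 at a = 4.88: Pa²(3L − a)/(6EI) = 14982/EI
  δ_0 = 25519/EI
Tip deflection under a unit load at B: L³/(3EI) = 605.3/EI.
The prop prevents deflection at B: R_B = δ_0/δ_{BB} = 25519/605.3 = 42.16 kN.

R_B = 42.16 kN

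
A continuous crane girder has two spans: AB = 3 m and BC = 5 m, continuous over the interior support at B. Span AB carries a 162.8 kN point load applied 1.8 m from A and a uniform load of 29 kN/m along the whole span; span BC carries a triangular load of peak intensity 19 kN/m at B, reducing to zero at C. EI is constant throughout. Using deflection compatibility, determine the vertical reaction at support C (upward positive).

Release continuity at B by inserting a hinge; the redundant is the internal moment M_B. The primary structure is two simply-supported spans AB and BC.
End slopes at the hinge B, treating each span as simply supported:
  span AB: point load 162.8 at a = 1.8: Pab(L + a)/(6LEI) = 93.77/EI
  span AB: UDL 29: wL³/(24EI) = 32.62/EI
  span BC: triangular load, peak 19: w₀L³/(45EI) = 52.78/EI
  relative rotation θ_0 = (126.4 + 52.78)/EI = 179.2/EI
A unit hogging moment at B produces rotation L₁/(3EI) + L₂/(3EI) = 2.667/EI.
Slope continuity at B: θ_0 = M_B·2.667/EI, so M_B = 179.2/2.667 = 67.19 kN·m (hogging).
Span BC, ΣM about C: R_B^{BC}·5 = 158.3 + 67.19, so R_B^{BC} = 45.1 kN and R_C = 47.5 − 45.1 = 2.395 kN.

R_C = 2.395 kN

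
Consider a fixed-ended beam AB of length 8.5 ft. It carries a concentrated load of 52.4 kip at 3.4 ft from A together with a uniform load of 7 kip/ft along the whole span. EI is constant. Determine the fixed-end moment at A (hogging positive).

M_A = 106.3 kip·ft

Release both end moments; the primary structure is a simply-supported span AB with redundants M_A and M_B.
Simple-span end rotations at A and B under the given loads:
  at A: point load 52.4 at a = 3.4: Pab(L + b)/(6LEI) = 242.3/EI
  at B: point load 52.4 at a = 3.4: Pab(L + a)/(6LEI) = 212/EI
  at A: UDL 7: wL³/(24EI) = 179.1/EI
  at B: UDL 7: wL³/(24EI) = 179.1/EI
  θ_A0 = 421.4/EI,  θ_B0 = 391.1/EI
Flexibility coefficients: a unit moment at one end gives L/(3EI) there and L/(6EI) at the far end, so f₁₁ = f₂₂ = 2.833/EI and f₁₂ = f₂₁ = 1.417/EI.
Compatibility — zero rotation at each built-in end:
  2.833 M_A + 1.417 M_B = 421.4
  1.417 M_A + 2.833 M_B = 391.1
Solving the pair gives M_A = 106.3 kip·ft and M_B = 84.9 kip·ft (hogging).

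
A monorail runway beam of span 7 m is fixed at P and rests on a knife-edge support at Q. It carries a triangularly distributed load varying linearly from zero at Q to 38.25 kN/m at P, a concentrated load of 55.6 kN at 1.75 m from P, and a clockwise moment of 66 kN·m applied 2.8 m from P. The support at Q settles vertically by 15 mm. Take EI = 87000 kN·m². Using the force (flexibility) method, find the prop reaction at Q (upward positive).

Take the reaction at Q as the redundant and release it; the primary structure is a cantilever fixed at P.
Primary-structure tip deflection at Q by superposition:
  triangular load, peak 38.25 at the fixed end: w₀L⁴/(30EI) = 3061/EI
  point load 55.6 at a = 1.75: Pa²(3L − a)/(6EI) = 546.3/EI
  clockwise couple 66 at a = 2.8: M₀a(2L − a)/(2EI) = 1035/EI
  δ_0 = 4642/EI
Flexibility coefficient — unit upward force at Q: δ_{QQ} = L³/(3EI) = 114.3/EI.
With EI = 87000 kN·m²: δ_0 = 0.053362 m and δ_{QQ} = 0.001314 m/kN.
Compatibility — the beam at Q must follow the support down by 0.015 m: δ_0 − R_Q·δ_{QQ} = 0.015, so R_Q = (0.053362 − 0.015)/0.001314 = 29.19 kN.

R_Q = 29.19 kN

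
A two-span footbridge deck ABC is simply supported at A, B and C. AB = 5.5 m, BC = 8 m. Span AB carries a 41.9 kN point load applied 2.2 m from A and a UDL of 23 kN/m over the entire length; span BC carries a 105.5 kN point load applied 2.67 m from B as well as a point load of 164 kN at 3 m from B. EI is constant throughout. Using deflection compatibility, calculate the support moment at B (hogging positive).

Insert a hinge at B; M_B is the redundant, and each span becomes simply supported.
End slopes at the hinge B, treating each span as simply supported:
  span AB: point load 41.9 at a = 2.2: Pab(L + a)/(6LEI) = 70.98/EI
  span AB: UDL 23: wL³/(24EI) = 159.4/EI
  span BC: point load 105.5 at a = 2.67: Pab(L + b)/(6LEI) = 416.9/EI
  span BC: point load 164 at a = 3: Pab(L + b)/(6LEI) = 666.2/EI
  relative rotation θ_0 = (230.4 + 1083)/EI = 1314/EI
A unit hogging moment at B produces rotation L₁/(3EI) + L₂/(3EI) = 4.5/EI.
Slope continuity at B: θ_0 = M_B·4.5/EI, so M_B = 1314/4.5 = 291.9 kN·m (hogging).

M_B = 291.9 kN·m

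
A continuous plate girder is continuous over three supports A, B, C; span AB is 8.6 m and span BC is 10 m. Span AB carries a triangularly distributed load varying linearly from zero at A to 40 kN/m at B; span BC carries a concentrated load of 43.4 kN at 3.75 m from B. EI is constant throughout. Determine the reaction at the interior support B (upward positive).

Insert a hinge at B; M_B is the redundant, and each span becomes simply supported.
Rotations at B on the released spans (each span's end-slope, ×1/EI):
  span AB: triangular load, peak 40: w₀L³/(45EI) = 565.4/EI
  span BC: point load 43.4 at a = 3.75: Pab(L + b)/(6LEI) = 275.5/EI
  relative rotation θ_0 = (565.4 + 275.5)/EI = 840.9/EI
A unit hogging moment at B produces rotation L₁/(3EI) + L₂/(3EI) = 6.2/EI.
Compatibility: M_B·(L₁+L₂)/(3EI) = θ_0, giving M_B = 135.6 kN·m (hogging).
Span AB, ΣM about A with M_B applied at B: R_B^{AB}·8.6 = 986.1 + 135.6, so R_B^{AB} = 130.4 kN and R_A = 172 − 130.4 = 41.56 kN.
Span BC, ΣM about C: R_B^{BC}·10 = 271.2 + 135.6, so R_B^{BC} = 40.69 kN and R_C = 43.4 − 40.69 = 2.713 kN.
R_B = 130.4 + 40.69 = 171.1 kN.

R_B = 171.1 kN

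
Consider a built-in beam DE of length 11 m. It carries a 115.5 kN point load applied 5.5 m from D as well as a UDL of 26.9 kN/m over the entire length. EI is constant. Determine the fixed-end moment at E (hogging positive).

M_E = 430.1 kN·m

Take the two fixed-end moments M_D, M_E as redundants; the released structure is the simple span DE.
End rotations of the released simple span under the applied load (×1/EI):
  at D: point load 115.5 at a = 5.5: Pab(L + b)/(6LEI) = 873.5/EI
  at E: point load 115.5 at a = 5.5: Pab(L + a)/(6LEI) = 873.5/EI
  at D: UDL 26.9: wL³/(24EI) = 1492/EI
  at E: UDL 26.9: wL³/(24EI) = 1492/EI
  θ_D0 = 2365/EI,  θ_E0 = 2365/EI
Flexibility coefficients: a unit moment at one end gives L/(3EI) there and L/(6EI) at the far end, so f₁₁ = f₂₂ = 3.667/EI and f₁₂ = f₂₁ = 1.833/EI.
Compatibility — zero rotation at each built-in end:
  3.667 M_D + 1.833 M_E = 2365
  1.833 M_D + 3.667 M_E = 2365
Solving the pair gives M_D = 430.1 kN·m and M_E = 430.1 kN·m (hogging).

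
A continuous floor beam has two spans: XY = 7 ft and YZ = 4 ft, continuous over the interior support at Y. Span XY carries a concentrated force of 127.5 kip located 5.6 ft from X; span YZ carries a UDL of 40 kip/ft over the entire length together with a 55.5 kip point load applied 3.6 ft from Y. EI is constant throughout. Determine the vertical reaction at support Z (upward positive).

R_Z = 101.2 kip

Release continuity at Y by inserting a hinge; the redundant is the internal moment M_Y. The primary structure is two simply-supported spans XY and YZ.
Rotations at Y on the released spans (each span's end-slope, ×1/EI):
  span XY: point load 127.5 at a = 5.6: Pab(L + a)/(6LEI) = 299.9/EI
  span YZ: UDL 40: wL³/(24EI) = 106.7/EI
  span YZ: point load 55.5 at a = 3.6: Pab(L + b)/(6LEI) = 14.65/EI
  relative rotation θ_0 = (299.9 + 121.3)/EI = 421.2/EI
A unit hogging moment at Y produces rotation L₁/(3EI) + L₂/(3EI) = 3.667/EI.
Compatibility: M_Y·(L₁+L₂)/(3EI) = θ_0, giving M_Y = 114.9 kip·ft (hogging).
Span YZ, ΣM about Z: R_Y^{YZ}·4 = 342.2 + 114.9, so R_Y^{YZ} = 114.3 kip and R_Z = 215.5 − 114.3 = 101.2 kip.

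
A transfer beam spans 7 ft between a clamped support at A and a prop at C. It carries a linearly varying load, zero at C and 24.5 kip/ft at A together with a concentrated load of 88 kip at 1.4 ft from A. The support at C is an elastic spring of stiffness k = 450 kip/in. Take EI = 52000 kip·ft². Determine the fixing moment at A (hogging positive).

Remove the prop at C; the released (primary) structure is a cantilever built in at A.
Deflection at C on the released cantilever, summing each load's contribution:
  triangular load, peak 24.5 at the fixed end: w₀L⁴/(30EI) = 1961/EI
  point load 88 at a = 1.4: Pa²(3L − a)/(6EI) = 563.4/EI
  δ_0 = 2524/EI
Flexibility coefficient — unit upward force at C: δ_{CC} = L³/(3EI) = 114.3/EI.
With EI = 52000 kip·ft²: δ_0 = 0.048543 ft and δ_{CC} = 0.002199 ft/kip.
Compatibility — the spring shortens by R_C/k under the reaction it provides: δ_0 − R_C·δ_{CC} = R_C/k. With 1/k = 1/(450×12) ft/kip = 0.000185 ft/kip, R_C = δ_0 / (δ_{CC} + 1/k) = 0.048543 / (0.002199 + 0.000185) = 20.36 kip.
Moment equilibrium about A: M_A = Σ(load moments about A) − R_C·L = 323.3 − 20.36×7 = 180.7 kip·ft.

M_A = 180.7 kip·ft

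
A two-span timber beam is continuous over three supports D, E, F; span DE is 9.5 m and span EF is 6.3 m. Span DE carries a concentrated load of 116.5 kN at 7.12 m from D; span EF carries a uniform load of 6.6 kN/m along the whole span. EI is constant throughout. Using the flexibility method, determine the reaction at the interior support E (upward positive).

Take M_E as the redundant. Released structure: two simple spans DE and EF with a hinge at E.
Rotations at E on the released spans (each span's end-slope, ×1/EI):
  span DE: point load 116.5 at a = 7.12: Pab(L + a)/(6LEI) = 575.6/EI
  span EF: UDL 6.6: wL³/(24EI) = 68.76/EI
  relative rotation θ_0 = (575.6 + 68.76)/EI = 644.4/EI
A unit hogging moment at E produces rotation L₁/(3EI) + L₂/(3EI) = 5.267/EI.
Compatibility: M_E·(L₁+L₂)/(3EI) = θ_0, giving M_E = 122.4 kN·m (hogging).
Span DE, ΣM about D with M_E applied at E: R_E^{DE}·9.5 = 829.5 + 122.4, so R_E^{DE} = 100.2 kN and R_D = 116.5 − 100.2 = 16.31 kN.
Span EF, ΣM about F: R_E^{EF}·6.3 = 131 + 122.4, so R_E^{EF} = 40.21 kN and R_F = 41.58 − 40.21 = 1.369 kN.
R_E = 100.2 + 40.21 = 140.4 kN.

R_E = 140.4 kN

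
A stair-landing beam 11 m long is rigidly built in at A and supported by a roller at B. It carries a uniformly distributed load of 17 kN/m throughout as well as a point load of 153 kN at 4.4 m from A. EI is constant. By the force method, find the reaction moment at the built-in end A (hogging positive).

Release the roller at B. Primary structure: cantilever fixed at A.
Downward deflection at the released point B due to the loads:
  UDL 17: wL⁴/(8EI) = 31112/EI
  point load 153 at a = 4.4: Pa²(3L − a)/(6EI) = 14119/EI
  δ_0 = 45231/EI
Tip deflection under a unit load at B: L³/(3EI) = 443.7/EI.
Compatibility at B: δ_0 − R_B·δ_{BB} = 0, so R_B = 45231/443.7 = 101.9 kN.
Moment equilibrium about A: M_A = Σ(load moments about A) − R_B·L = 1702 − 101.9×11 = 580.3 kN·m.

M_A = 580.3 kN·m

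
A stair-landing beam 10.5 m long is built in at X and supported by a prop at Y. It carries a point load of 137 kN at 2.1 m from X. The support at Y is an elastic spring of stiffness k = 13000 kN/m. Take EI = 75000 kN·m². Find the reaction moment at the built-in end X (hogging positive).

M_X = 208.3 kN·m

Take the reaction at Y as the redundant and release it; the primary structure is a cantilever fixed at X.
Primary-structure tip deflection at Y by superposition:
  point load 137 at a = 2.1: Pa²(3L − a)/(6EI) = 2960/EI
Tip deflection under a unit load at Y: L³/(3EI) = 385.9/EI.
With EI = 75000 kN·m²: δ_0 = 0.039472 m and δ_{YY} = 0.005145 m/kN.
Compatibility — the spring shortens by R_Y/k under the reaction it provides: δ_0 − R_Y·δ_{YY} = R_Y/k. With 1/k = 0.000077 m/kN, R_Y = δ_0 / (δ_{YY} + 1/k) = 0.039472 / (0.005145 + 0.000077) = 7.559 kN.
Moment equilibrium about X: M_X = Σ(load moments about X) − R_Y·L = 287.7 − 7.559×10.5 = 208.3 kN·m.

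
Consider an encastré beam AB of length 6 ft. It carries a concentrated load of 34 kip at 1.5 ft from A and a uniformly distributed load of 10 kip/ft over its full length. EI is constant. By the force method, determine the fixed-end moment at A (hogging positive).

M_A = 58.69 kip·ft

Release both end moments; the primary structure is a simply-supported span AB with redundants M_A and M_B.
Simple-span end rotations at A and B under the given loads:
  at A: point load 34 at a = 1.5: Pab(L + b)/(6LEI) = 66.94/EI
  at B: point load 34 at a = 1.5: Pab(L + a)/(6LEI) = 47.81/EI
  at A: UDL 10: wL³/(24EI) = 90/EI
  at B: UDL 10: wL³/(24EI) = 90/EI
  θ_A0 = 156.9/EI,  θ_B0 = 137.8/EI
Flexibility coefficients: a unit moment at one end gives L/(3EI) there and L/(6EI) at the far end, so f₁₁ = f₂₂ = 2/EI and f₁₂ = f₂₁ = 1/EI.
Compatibility — zero rotation at each built-in end:
  2 M_A + 1 M_B = 156.9
  1 M_A + 2 M_B = 137.8
Solving the pair gives M_A = 58.69 kip·ft and M_B = 39.56 kip·ft (hogging).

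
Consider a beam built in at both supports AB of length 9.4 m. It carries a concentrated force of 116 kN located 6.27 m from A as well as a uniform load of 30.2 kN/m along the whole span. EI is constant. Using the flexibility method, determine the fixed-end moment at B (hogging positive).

Take the two fixed-end moments M_A, M_B as redundants; the released structure is the simple span AB.
On the primary (simply-supported) span, the end slopes from the loading are:
  at A: point load 116 at a = 6.27: Pab(L + b)/(6LEI) = 505.8/EI
  at B: point load 116 at a = 6.27: Pab(L + a)/(6LEI) = 632.5/EI
  at A: UDL 30.2: wL³/(24EI) = 1045/EI
  at B: UDL 30.2: wL³/(24EI) = 1045/EI
  θ_A0 = 1551/EI,  θ_B0 = 1678/EI
Flexibility coefficients: a unit moment at one end gives L/(3EI) there and L/(6EI) at the far end, so f₁₁ = f₂₂ = 3.133/EI and f₁₂ = f₂₁ = 1.567/EI.
Compatibility — zero rotation at each built-in end:
  3.133 M_A + 1.567 M_B = 1551
  1.567 M_A + 3.133 M_B = 1678
Solving the pair gives M_A = 303 kN·m and M_B = 383.9 kN·m (hogging).

M_B = 383.9 kN·m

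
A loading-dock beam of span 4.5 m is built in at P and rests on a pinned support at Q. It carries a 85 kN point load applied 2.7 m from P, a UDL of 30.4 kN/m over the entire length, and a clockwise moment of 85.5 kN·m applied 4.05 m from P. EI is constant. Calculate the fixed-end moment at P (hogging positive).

M_P = 99.74 kN·m

Choose R_Q as the redundant. The primary structure is the cantilever fixed at P.
Primary-structure tip deflection at Q by superposition:
  point load 85 at a = 2.7: Pa²(3L − a)/(6EI) = 1115/EI
  UDL 30.4: wL⁴/(8EI) = 1558/EI
  clockwise couple 85.5 at a = 4.05: M₀a(2L − a)/(2EI) = 857/EI
  δ_0 = 3531/EI
Flexibility coefficient — unit upward force at Q: δ_{QQ} = L³/(3EI) = 30.38/EI.
The prop prevents deflection at Q: R_Q = δ_0/δ_{QQ} = 3531/30.38 = 116.2 kN.
Moment equilibrium about P: M_P = Σ(load moments about P) − R_Q·L = 622.8 − 116.2×4.5 = 99.74 kN·m.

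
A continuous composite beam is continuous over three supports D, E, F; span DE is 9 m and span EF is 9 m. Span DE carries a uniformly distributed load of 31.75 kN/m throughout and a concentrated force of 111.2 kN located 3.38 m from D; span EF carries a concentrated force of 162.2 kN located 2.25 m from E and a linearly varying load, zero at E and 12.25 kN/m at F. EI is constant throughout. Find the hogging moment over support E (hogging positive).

Take M_E as the redundant. Released structure: two simple spans DE and EF with a hinge at E.
End slopes at the hinge E, treating each span as simply supported:
  span DE: UDL 31.75: wL³/(24EI) = 964.4/EI
  span DE: point load 111.2 at a = 3.38: Pab(L + a)/(6LEI) = 484.3/EI
  span EF: point load 162.2 at a = 2.25: Pab(L + b)/(6LEI) = 718.5/EI
  span EF: triangular load, peak 12.25: 7w₀L³/(360EI) = 173.6/EI
  relative rotation θ_0 = (1449 + 892.1)/EI = 2341/EI
A unit hogging moment at E produces rotation L₁/(3EI) + L₂/(3EI) = 6/EI.
Compatibility: M_E·(L₁+L₂)/(3EI) = θ_0, giving M_E = 390.1 kN·m (hogging).

M_E = 390.1 kN·m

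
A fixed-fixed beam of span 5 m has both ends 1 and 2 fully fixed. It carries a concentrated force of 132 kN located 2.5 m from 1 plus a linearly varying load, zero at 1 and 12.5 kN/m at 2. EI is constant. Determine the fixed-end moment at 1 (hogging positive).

M_1 = 92.92 kN·m

Release both end moments; the primary structure is a simply-supported span 12 with redundants M_1 and M_2.
On the primary (simply-supported) span, the end slopes from the loading are:
  at 1: point load 132 at a = 2.5: Pab(L + b)/(6LEI) = 206.2/EI
  at 2: point load 132 at a = 2.5: Pab(L + a)/(6LEI) = 206.2/EI
  at 1: triangular load, peak 12.5: 7w₀L³/(360EI) = 30.38/EI
  at 2: triangular load, peak 12.5: w₀L³/(45EI) = 34.72/EI
  θ_10 = 236.6/EI,  θ_20 = 241/EI
Flexibility coefficients: a unit moment at one end gives L/(3EI) there and L/(6EI) at the far end, so f₁₁ = f₂₂ = 1.667/EI and f₁₂ = f₂₁ = 0.8333/EI.
Compatibility — zero rotation at each built-in end:
  1.667 M_1 + 0.8333 M_2 = 236.6
  0.8333 M_1 + 1.667 M_2 = 241
Solving the pair gives M_1 = 92.92 kN·m and M_2 = 98.12 kN·m (hogging).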